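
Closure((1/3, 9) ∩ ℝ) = [1/3, 9]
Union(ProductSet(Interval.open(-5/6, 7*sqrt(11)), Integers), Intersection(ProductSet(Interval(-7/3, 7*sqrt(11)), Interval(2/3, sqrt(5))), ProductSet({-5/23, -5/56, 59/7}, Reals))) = Union(ProductSet({-5/23, -5/56, 59/7}, Interval(2/3, sqrt(5))), ProductSet(Interval.open(-5/6, 7*sqrt(11)), Integers))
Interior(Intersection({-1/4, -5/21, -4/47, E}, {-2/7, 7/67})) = EmptySet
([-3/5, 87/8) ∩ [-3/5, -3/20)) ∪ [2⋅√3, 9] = [-3/5, -3/20) ∪ [2⋅√3, 9]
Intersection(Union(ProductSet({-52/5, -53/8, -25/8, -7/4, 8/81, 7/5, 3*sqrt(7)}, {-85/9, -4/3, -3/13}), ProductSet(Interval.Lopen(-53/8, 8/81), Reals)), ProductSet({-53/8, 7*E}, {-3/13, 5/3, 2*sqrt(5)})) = ProductSet({-53/8}, {-3/13})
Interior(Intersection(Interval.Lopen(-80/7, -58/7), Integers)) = EmptySet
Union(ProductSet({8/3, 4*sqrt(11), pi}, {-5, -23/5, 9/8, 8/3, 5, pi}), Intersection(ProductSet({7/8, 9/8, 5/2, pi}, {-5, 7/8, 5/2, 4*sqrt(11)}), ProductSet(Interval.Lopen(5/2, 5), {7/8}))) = Union(ProductSet({pi}, {7/8}), ProductSet({8/3, 4*sqrt(11), pi}, {-5, -23/5, 9/8, 8/3, 5, pi}))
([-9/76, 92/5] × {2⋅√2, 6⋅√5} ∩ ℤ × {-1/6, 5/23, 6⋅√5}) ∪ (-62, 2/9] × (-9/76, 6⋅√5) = ({0, 1, …, 18} × {6⋅√5}) ∪ ((-62, 2/9] × (-9/76, 6⋅√5))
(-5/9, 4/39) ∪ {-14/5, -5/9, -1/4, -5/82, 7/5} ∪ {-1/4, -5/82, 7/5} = {-14/5, 7/5} ∪ [-5/9, 4/39)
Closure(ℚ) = ℝ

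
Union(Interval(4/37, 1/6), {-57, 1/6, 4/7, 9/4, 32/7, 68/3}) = Union({-57, 4/7, 9/4, 32/7, 68/3}, Interval(4/37, 1/6))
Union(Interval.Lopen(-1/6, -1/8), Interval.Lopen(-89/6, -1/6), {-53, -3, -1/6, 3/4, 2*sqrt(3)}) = Union({-53, 3/4, 2*sqrt(3)}, Interval.Lopen(-89/6, -1/8))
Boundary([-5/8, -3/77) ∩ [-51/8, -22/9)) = ∅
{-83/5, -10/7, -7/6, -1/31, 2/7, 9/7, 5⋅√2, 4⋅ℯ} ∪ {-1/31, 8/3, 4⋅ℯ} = {-83/5, -10/7, -7/6, -1/31, 2/7, 9/7, 8/3, 5⋅√2, 4⋅ℯ}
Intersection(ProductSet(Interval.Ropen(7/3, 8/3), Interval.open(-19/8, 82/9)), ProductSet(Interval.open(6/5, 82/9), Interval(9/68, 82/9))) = ProductSet(Interval.Ropen(7/3, 8/3), Interval.Ropen(9/68, 82/9))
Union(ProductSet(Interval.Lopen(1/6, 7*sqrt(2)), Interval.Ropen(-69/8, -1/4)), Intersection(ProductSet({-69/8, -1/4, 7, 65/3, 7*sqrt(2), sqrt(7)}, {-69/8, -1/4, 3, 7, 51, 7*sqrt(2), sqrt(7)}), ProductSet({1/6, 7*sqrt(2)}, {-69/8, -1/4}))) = Union(ProductSet({7*sqrt(2)}, {-69/8, -1/4}), ProductSet(Interval.Lopen(1/6, 7*sqrt(2)), Interval.Ropen(-69/8, -1/4)))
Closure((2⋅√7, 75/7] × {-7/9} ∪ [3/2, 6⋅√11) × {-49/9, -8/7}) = ([2⋅√7, 75/7] × {-7/9}) ∪ ([3/2, 6⋅√11] × {-49/9, -8/7})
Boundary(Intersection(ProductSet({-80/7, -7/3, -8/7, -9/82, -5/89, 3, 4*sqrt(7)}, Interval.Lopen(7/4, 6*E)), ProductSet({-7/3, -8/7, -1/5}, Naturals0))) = ProductSet({-7/3, -8/7}, Range(2, 17, 1))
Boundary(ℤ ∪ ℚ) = ℝ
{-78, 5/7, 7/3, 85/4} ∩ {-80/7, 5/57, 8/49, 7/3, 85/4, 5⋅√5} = {7/3, 85/4}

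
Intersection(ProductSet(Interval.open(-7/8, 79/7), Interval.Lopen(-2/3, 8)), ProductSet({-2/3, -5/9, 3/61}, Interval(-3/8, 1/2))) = ProductSet({-2/3, -5/9, 3/61}, Interval(-3/8, 1/2))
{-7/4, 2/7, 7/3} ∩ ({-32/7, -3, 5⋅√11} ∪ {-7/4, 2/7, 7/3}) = {-7/4, 2/7, 7/3}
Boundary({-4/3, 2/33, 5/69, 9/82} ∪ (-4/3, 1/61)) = {-4/3, 1/61, 2/33, 5/69, 9/82}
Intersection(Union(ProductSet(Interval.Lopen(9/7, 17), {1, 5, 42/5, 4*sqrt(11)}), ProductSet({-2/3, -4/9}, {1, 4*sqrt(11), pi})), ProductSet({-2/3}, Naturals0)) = ProductSet({-2/3}, {1})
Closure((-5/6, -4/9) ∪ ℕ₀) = [-5/6, -4/9] ∪ ℕ₀ ∪ (ℕ₀ \ (-5/6, -4/9))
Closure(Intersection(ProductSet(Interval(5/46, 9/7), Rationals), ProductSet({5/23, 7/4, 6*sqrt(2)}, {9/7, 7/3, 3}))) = ProductSet({5/23}, {9/7, 7/3, 3})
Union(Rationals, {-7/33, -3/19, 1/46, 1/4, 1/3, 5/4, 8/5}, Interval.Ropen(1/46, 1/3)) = Union(Interval(1/46, 1/3), Rationals)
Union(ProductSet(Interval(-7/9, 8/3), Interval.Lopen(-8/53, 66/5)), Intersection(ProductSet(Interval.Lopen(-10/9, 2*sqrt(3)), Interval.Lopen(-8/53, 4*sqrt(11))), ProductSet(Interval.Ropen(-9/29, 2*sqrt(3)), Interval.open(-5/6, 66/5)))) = Union(ProductSet(Interval(-7/9, 8/3), Interval.Lopen(-8/53, 66/5)), ProductSet(Interval.Ropen(-9/29, 2*sqrt(3)), Interval.open(-8/53, 66/5)))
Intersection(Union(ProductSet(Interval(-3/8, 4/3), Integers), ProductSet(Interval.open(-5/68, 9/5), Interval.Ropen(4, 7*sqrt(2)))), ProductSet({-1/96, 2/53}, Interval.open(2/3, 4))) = ProductSet({-1/96, 2/53}, Range(1, 4, 1))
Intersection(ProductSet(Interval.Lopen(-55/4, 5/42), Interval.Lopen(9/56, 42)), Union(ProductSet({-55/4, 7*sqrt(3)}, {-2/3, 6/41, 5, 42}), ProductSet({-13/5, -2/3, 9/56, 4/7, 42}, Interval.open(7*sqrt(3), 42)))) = ProductSet({-13/5, -2/3}, Interval.open(7*sqrt(3), 42))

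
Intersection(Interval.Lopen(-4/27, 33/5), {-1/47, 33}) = {-1/47}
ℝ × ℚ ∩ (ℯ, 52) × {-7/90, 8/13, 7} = (ℯ, 52) × {-7/90, 8/13, 7}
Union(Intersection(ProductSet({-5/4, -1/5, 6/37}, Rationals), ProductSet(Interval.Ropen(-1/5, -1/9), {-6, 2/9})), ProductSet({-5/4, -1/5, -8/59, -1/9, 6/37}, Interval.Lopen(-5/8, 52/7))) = Union(ProductSet({-1/5}, {-6, 2/9}), ProductSet({-5/4, -1/5, -8/59, -1/9, 6/37}, Interval.Lopen(-5/8, 52/7)))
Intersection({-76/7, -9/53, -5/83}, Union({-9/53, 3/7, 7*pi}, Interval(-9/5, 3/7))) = {-9/53, -5/83}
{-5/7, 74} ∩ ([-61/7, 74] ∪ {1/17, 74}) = {-5/7, 74}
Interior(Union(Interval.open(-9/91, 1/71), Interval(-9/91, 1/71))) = Interval.open(-9/91, 1/71)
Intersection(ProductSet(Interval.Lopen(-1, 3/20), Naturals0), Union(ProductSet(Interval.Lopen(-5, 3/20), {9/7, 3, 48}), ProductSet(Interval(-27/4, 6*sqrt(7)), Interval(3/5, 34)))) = ProductSet(Interval.Lopen(-1, 3/20), Union({48}, Range(1, 35, 1)))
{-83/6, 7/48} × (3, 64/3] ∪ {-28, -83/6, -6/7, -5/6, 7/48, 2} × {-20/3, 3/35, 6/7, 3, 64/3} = ({-83/6, 7/48} × (3, 64/3]) ∪ ({-28, -83/6, -6/7, -5/6, 7/48, 2} × {-20/3, 3/35, 6/7, 3, 64/3})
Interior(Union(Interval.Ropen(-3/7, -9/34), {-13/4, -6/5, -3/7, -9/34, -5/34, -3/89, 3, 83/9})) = Interval.open(-3/7, -9/34)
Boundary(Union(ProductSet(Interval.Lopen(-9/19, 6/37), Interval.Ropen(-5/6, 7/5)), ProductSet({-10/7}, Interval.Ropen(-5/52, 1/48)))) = Union(ProductSet({-10/7}, Interval(-5/52, 1/48)), ProductSet({-9/19, 6/37}, Interval(-5/6, 7/5)), ProductSet(Interval(-9/19, 6/37), {-5/6, 7/5}))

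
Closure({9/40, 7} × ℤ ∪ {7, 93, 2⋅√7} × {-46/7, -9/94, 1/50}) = ({9/40, 7} × ℤ) ∪ ({7, 93, 2⋅√7} × {-46/7, -9/94, 1/50})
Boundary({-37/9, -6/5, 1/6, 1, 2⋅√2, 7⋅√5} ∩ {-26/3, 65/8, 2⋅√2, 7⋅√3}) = {2⋅√2}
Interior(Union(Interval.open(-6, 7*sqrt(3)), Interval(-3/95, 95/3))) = Interval.open(-6, 95/3)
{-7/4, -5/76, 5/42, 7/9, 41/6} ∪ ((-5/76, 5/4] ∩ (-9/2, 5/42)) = {-7/4, 7/9, 41/6} ∪ [-5/76, 5/42]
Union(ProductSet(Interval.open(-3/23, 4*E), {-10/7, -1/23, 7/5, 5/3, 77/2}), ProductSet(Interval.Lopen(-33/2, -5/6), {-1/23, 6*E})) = Union(ProductSet(Interval.Lopen(-33/2, -5/6), {-1/23, 6*E}), ProductSet(Interval.open(-3/23, 4*E), {-10/7, -1/23, 7/5, 5/3, 77/2}))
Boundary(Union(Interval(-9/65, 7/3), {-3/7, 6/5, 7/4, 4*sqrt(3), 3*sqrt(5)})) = {-3/7, -9/65, 7/3, 4*sqrt(3), 3*sqrt(5)}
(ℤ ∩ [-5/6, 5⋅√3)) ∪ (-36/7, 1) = (-36/7, 1] ∪ {0, 1, …, 8}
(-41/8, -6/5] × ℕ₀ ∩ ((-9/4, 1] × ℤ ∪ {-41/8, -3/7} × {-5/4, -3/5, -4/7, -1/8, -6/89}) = (-9/4, -6/5] × ℕ₀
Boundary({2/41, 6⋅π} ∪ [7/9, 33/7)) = {2/41, 7/9, 33/7, 6⋅π}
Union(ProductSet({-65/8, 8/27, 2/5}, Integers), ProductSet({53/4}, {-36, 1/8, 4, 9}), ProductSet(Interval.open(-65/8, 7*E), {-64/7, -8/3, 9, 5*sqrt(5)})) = Union(ProductSet({53/4}, {-36, 1/8, 4, 9}), ProductSet({-65/8, 8/27, 2/5}, Integers), ProductSet(Interval.open(-65/8, 7*E), {-64/7, -8/3, 9, 5*sqrt(5)}))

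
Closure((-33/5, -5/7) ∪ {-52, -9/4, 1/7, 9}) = {-52, 1/7, 9} ∪ [-33/5, -5/7]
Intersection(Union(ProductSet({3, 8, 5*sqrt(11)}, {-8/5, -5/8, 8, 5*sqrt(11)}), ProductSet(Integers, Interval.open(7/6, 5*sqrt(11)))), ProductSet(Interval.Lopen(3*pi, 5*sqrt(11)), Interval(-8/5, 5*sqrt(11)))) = Union(ProductSet({5*sqrt(11)}, {-8/5, -5/8, 8, 5*sqrt(11)}), ProductSet(Range(10, 17, 1), Interval.open(7/6, 5*sqrt(11))))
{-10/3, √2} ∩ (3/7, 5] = {√2}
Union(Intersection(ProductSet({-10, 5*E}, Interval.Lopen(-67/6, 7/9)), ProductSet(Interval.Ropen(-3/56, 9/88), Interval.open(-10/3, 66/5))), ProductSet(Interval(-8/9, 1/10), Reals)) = ProductSet(Interval(-8/9, 1/10), Reals)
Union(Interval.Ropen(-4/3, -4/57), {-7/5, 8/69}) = Union({-7/5, 8/69}, Interval.Ropen(-4/3, -4/57))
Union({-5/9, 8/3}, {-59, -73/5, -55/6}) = {-59, -73/5, -55/6, -5/9, 8/3}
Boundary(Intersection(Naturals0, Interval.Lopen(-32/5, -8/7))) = EmptySet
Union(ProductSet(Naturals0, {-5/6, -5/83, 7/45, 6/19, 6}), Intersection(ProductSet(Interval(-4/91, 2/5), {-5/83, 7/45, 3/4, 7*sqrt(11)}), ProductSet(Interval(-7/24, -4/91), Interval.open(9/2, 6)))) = ProductSet(Naturals0, {-5/6, -5/83, 7/45, 6/19, 6})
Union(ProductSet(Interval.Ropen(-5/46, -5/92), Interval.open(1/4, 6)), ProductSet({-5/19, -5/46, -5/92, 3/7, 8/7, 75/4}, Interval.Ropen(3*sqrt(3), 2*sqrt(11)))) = Union(ProductSet({-5/19, -5/46, -5/92, 3/7, 8/7, 75/4}, Interval.Ropen(3*sqrt(3), 2*sqrt(11))), ProductSet(Interval.Ropen(-5/46, -5/92), Interval.open(1/4, 6)))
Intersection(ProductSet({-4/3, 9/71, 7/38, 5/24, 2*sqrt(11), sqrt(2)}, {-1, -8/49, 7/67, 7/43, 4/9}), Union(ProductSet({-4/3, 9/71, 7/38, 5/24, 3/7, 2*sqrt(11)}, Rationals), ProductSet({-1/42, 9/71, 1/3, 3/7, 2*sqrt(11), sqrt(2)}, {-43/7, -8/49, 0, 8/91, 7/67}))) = Union(ProductSet({9/71, 2*sqrt(11), sqrt(2)}, {-8/49, 7/67}), ProductSet({-4/3, 9/71, 7/38, 5/24, 2*sqrt(11)}, {-1, -8/49, 7/67, 7/43, 4/9}))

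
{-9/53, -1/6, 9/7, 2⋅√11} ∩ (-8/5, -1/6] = {-9/53, -1/6}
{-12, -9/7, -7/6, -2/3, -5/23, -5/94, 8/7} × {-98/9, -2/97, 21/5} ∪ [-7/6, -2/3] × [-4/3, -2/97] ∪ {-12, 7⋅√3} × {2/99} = ({-12, 7⋅√3} × {2/99}) ∪ ([-7/6, -2/3] × [-4/3, -2/97]) ∪ ({-12, -9/7, -7/6, -2/3, -5/23, -5/94, 8/7} × {-98/9, -2/97, 21/5})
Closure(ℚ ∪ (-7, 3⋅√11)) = ℚ ∪ (-∞, ∞)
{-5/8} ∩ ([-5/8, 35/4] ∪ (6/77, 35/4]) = {-5/8}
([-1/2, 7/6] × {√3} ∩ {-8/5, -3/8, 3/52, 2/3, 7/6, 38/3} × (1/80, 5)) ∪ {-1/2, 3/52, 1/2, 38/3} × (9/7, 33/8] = ({-3/8, 3/52, 2/3, 7/6} × {√3}) ∪ ({-1/2, 3/52, 1/2, 38/3} × (9/7, 33/8])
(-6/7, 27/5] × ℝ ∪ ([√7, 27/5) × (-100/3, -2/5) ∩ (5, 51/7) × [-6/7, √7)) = (-6/7, 27/5] × ℝ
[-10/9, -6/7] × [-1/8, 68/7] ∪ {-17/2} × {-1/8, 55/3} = ({-17/2} × {-1/8, 55/3}) ∪ ([-10/9, -6/7] × [-1/8, 68/7])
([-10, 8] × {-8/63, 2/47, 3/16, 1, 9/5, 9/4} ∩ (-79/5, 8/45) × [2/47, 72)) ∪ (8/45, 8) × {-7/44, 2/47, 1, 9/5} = ((8/45, 8) × {-7/44, 2/47, 1, 9/5}) ∪ ([-10, 8/45) × {2/47, 3/16, 1, 9/5, 9/4})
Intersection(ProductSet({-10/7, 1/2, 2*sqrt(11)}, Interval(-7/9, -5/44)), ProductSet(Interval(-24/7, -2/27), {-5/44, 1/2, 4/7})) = ProductSet({-10/7}, {-5/44})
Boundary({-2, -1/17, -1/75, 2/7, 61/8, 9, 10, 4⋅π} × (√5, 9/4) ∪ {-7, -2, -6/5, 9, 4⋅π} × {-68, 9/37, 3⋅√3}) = ({-7, -2, -6/5, 9, 4⋅π} × {-68, 9/37, 3⋅√3}) ∪ ({-2, -1/17, -1/75, 2/7, 61/8, 9, 10, 4⋅π} × [√5, 9/4])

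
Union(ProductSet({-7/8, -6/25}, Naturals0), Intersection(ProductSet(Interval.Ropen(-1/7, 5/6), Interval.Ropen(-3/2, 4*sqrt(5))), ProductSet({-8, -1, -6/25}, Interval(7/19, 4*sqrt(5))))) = ProductSet({-7/8, -6/25}, Naturals0)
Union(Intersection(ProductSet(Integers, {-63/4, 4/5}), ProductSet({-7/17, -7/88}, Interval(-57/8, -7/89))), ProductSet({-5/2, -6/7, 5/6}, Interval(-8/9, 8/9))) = ProductSet({-5/2, -6/7, 5/6}, Interval(-8/9, 8/9))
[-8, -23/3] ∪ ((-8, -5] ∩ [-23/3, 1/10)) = [-8, -5]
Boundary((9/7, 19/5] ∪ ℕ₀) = {9/7, 19/5} ∪ (ℕ₀ \ (9/7, 19/5))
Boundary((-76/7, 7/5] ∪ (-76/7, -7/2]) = {-76/7, 7/5}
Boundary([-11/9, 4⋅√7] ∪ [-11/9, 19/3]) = {-11/9, 4⋅√7}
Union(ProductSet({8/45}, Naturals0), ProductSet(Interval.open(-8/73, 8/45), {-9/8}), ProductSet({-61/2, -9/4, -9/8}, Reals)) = Union(ProductSet({8/45}, Naturals0), ProductSet({-61/2, -9/4, -9/8}, Reals), ProductSet(Interval.open(-8/73, 8/45), {-9/8}))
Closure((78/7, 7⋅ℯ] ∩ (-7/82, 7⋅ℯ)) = [78/7, 7⋅ℯ]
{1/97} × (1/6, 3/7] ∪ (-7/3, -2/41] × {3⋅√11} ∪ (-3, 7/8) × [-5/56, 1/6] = ({1/97} × (1/6, 3/7]) ∪ ((-3, 7/8) × [-5/56, 1/6]) ∪ ((-7/3, -2/41] × {3⋅√11})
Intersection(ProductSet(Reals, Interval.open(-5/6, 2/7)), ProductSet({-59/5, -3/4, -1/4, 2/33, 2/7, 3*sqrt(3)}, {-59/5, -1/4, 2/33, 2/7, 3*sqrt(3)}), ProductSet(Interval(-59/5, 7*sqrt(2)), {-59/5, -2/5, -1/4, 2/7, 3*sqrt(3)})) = ProductSet({-59/5, -3/4, -1/4, 2/33, 2/7, 3*sqrt(3)}, {-1/4})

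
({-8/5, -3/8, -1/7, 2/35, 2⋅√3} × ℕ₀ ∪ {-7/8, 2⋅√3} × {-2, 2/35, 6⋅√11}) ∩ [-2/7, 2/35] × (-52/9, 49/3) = {-1/7, 2/35} × {0, 1, …, 16}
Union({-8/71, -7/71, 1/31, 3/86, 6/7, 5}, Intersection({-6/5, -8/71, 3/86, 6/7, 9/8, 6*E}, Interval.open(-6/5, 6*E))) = {-8/71, -7/71, 1/31, 3/86, 6/7, 9/8, 5}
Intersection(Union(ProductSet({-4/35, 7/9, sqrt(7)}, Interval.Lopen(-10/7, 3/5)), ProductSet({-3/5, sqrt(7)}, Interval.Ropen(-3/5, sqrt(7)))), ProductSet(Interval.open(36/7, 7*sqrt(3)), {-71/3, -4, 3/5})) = EmptySet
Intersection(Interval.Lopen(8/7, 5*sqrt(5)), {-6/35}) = EmptySet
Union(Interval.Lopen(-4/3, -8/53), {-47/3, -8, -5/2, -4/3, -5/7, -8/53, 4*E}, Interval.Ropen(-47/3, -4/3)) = Union({4*E}, Interval(-47/3, -8/53))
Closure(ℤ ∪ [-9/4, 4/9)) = ℤ ∪ [-9/4, 4/9]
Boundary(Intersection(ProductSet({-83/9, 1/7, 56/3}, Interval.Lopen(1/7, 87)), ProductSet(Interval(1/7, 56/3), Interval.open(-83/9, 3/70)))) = EmptySet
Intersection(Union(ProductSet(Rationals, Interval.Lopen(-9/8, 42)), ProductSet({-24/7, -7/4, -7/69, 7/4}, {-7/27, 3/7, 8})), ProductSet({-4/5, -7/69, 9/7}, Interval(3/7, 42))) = ProductSet({-4/5, -7/69, 9/7}, Interval(3/7, 42))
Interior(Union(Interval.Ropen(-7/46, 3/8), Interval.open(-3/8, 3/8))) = Interval.open(-3/8, 3/8)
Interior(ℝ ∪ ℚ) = ℝ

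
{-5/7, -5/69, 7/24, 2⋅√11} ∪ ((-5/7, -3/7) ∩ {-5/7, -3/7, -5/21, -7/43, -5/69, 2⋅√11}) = {-5/7, -5/69, 7/24, 2⋅√11}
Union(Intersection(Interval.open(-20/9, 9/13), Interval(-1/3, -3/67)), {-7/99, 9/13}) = Union({9/13}, Interval(-1/3, -3/67))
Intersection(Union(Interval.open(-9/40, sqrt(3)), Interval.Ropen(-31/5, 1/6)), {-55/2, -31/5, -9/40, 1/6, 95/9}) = {-31/5, -9/40, 1/6}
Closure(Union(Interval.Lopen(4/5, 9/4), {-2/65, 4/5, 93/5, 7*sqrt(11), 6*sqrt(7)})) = Union({-2/65, 93/5, 7*sqrt(11), 6*sqrt(7)}, Interval(4/5, 9/4))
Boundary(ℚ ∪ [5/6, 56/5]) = (-∞, 5/6] ∪ [56/5, ∞)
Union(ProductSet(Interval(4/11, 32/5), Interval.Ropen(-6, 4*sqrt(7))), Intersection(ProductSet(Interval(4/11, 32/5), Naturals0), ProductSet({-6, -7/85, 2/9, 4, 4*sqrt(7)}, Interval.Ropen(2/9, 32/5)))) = ProductSet(Interval(4/11, 32/5), Interval.Ropen(-6, 4*sqrt(7)))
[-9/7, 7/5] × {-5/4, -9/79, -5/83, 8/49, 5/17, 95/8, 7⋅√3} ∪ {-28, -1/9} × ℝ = ({-28, -1/9} × ℝ) ∪ ([-9/7, 7/5] × {-5/4, -9/79, -5/83, 8/49, 5/17, 95/8, 7⋅√3})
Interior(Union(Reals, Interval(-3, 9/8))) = Interval(-oo, oo)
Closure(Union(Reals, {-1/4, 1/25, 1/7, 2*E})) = Reals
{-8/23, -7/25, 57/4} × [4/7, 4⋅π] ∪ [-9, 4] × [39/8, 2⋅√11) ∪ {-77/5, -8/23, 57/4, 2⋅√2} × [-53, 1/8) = ({-8/23, -7/25, 57/4} × [4/7, 4⋅π]) ∪ ({-77/5, -8/23, 57/4, 2⋅√2} × [-53, 1/8)) ∪ ([-9, 4] × [39/8, 2⋅√11))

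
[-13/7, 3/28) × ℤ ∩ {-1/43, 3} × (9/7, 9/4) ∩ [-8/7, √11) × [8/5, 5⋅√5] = {-1/43} × {2}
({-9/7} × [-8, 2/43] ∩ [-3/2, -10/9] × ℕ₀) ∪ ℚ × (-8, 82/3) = ℚ × (-8, 82/3)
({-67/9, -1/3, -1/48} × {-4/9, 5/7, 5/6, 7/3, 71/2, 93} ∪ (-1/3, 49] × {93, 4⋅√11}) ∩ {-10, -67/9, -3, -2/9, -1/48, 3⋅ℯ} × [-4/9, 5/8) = {-67/9, -1/48} × {-4/9}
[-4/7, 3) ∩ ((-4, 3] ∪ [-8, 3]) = [-4/7, 3)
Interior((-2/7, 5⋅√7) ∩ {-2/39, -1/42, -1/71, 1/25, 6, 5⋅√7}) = ∅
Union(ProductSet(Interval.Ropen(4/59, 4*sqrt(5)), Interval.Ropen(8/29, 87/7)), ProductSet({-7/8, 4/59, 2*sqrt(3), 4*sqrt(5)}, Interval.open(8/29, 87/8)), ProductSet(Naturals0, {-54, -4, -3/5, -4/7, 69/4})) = Union(ProductSet({-7/8, 4/59, 2*sqrt(3), 4*sqrt(5)}, Interval.open(8/29, 87/8)), ProductSet(Interval.Ropen(4/59, 4*sqrt(5)), Interval.Ropen(8/29, 87/7)), ProductSet(Naturals0, {-54, -4, -3/5, -4/7, 69/4}))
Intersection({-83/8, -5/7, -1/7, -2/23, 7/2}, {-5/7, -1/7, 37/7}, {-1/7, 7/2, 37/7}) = {-1/7}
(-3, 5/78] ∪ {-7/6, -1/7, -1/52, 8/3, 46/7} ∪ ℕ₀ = (-3, 5/78] ∪ ℕ₀ ∪ {8/3, 46/7}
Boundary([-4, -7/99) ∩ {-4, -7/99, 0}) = {-4}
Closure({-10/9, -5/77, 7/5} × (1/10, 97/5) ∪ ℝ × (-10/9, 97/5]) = ℝ × [-10/9, 97/5]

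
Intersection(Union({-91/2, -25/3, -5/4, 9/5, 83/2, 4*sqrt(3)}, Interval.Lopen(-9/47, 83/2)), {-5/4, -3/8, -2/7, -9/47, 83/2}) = {-5/4, 83/2}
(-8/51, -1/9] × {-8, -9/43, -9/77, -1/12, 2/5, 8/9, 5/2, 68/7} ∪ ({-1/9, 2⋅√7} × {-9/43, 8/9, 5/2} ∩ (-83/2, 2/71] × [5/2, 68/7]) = (-8/51, -1/9] × {-8, -9/43, -9/77, -1/12, 2/5, 8/9, 5/2, 68/7}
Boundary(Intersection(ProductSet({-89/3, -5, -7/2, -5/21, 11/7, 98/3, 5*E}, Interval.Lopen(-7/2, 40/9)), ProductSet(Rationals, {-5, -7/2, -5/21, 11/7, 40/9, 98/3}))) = ProductSet({-89/3, -5, -7/2, -5/21, 11/7, 98/3}, {-5/21, 11/7, 40/9})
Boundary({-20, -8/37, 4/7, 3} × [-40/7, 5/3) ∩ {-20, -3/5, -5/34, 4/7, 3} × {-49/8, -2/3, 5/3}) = {-20, 4/7, 3} × {-2/3}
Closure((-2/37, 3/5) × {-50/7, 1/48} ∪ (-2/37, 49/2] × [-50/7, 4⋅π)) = ({-2/37, 49/2} × [-50/7, 4⋅π]) ∪ ([-2/37, 49/2] × {-50/7, 4⋅π}) ∪ ((-2/37, 49/2] × [-50/7, 4⋅π))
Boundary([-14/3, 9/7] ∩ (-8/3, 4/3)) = {-8/3, 9/7}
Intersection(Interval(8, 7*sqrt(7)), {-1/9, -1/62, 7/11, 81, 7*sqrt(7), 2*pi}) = {7*sqrt(7)}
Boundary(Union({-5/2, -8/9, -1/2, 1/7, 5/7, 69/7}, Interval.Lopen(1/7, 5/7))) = {-5/2, -8/9, -1/2, 1/7, 5/7, 69/7}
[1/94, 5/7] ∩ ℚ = ℚ ∩ [1/94, 5/7]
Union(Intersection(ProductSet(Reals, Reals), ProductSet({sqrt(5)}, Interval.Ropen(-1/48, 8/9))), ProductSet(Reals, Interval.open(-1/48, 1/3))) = Union(ProductSet({sqrt(5)}, Interval.Ropen(-1/48, 8/9)), ProductSet(Reals, Interval.open(-1/48, 1/3)))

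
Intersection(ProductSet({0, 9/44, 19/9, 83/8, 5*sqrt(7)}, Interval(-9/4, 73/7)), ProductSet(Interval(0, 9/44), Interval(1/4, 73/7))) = ProductSet({0, 9/44}, Interval(1/4, 73/7))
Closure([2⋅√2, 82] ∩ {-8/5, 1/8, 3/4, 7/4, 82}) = {82}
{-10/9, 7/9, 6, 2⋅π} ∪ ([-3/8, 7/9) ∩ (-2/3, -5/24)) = {-10/9, 7/9, 6, 2⋅π} ∪ [-3/8, -5/24)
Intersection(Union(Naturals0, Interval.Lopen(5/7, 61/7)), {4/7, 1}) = {1}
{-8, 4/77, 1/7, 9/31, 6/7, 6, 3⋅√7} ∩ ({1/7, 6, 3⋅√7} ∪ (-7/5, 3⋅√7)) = {4/77, 1/7, 9/31, 6/7, 6, 3⋅√7}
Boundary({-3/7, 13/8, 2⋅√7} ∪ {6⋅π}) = {-3/7, 13/8, 2⋅√7, 6⋅π}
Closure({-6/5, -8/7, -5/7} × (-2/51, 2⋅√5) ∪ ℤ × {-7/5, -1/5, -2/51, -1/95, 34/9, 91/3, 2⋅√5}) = ({-6/5, -8/7, -5/7} × [-2/51, 2⋅√5]) ∪ (ℤ × {-7/5, -1/5, -2/51, -1/95, 34/9, 91/3, 2⋅√5})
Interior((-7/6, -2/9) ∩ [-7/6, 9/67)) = (-7/6, -2/9)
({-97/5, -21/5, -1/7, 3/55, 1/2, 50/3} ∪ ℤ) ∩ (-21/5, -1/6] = {-4, -3, -2, -1}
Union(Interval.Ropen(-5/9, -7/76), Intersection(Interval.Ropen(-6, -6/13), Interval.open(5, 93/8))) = Interval.Ropen(-5/9, -7/76)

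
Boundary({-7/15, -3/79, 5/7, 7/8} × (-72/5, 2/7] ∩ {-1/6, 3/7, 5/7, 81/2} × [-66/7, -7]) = {5/7} × [-66/7, -7]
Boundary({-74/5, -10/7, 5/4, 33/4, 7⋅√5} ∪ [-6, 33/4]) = {-74/5, -6, 33/4, 7⋅√5}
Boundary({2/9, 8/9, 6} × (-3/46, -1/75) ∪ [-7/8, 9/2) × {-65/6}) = ([-7/8, 9/2] × {-65/6}) ∪ ({2/9, 8/9, 6} × [-3/46, -1/75])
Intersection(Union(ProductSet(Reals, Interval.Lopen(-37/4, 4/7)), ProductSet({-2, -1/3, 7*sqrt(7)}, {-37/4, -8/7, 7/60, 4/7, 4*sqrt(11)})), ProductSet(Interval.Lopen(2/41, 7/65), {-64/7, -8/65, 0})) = ProductSet(Interval.Lopen(2/41, 7/65), {-64/7, -8/65, 0})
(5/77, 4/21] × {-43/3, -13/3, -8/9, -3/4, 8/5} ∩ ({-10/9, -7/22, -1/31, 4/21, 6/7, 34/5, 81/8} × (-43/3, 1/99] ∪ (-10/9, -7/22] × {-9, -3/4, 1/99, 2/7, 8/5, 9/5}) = {4/21} × {-13/3, -8/9, -3/4}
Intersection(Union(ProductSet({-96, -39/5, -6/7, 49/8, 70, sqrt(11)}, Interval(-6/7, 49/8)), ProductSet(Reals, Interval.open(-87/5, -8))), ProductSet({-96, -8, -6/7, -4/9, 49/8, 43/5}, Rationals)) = Union(ProductSet({-96, -6/7, 49/8}, Intersection(Interval(-6/7, 49/8), Rationals)), ProductSet({-96, -8, -6/7, -4/9, 49/8, 43/5}, Intersection(Interval.open(-87/5, -8), Rationals)))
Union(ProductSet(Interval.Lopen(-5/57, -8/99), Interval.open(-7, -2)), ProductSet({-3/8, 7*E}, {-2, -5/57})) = Union(ProductSet({-3/8, 7*E}, {-2, -5/57}), ProductSet(Interval.Lopen(-5/57, -8/99), Interval.open(-7, -2)))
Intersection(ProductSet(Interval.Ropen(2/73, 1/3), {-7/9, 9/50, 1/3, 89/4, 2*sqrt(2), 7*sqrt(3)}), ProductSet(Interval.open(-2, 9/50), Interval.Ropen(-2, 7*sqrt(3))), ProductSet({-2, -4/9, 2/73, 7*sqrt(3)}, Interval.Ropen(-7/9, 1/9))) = ProductSet({2/73}, {-7/9})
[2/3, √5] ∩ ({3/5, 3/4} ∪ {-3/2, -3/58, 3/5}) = {3/4}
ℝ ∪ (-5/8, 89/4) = (-∞, ∞)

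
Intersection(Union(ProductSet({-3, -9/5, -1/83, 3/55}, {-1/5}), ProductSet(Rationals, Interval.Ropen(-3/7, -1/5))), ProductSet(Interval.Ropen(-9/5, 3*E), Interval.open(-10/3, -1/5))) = ProductSet(Intersection(Interval.Ropen(-9/5, 3*E), Rationals), Interval.Ropen(-3/7, -1/5))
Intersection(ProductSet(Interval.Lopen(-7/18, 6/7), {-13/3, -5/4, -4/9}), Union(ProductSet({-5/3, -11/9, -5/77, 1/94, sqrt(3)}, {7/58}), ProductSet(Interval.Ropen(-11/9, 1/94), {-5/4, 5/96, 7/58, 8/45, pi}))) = ProductSet(Interval.open(-7/18, 1/94), {-5/4})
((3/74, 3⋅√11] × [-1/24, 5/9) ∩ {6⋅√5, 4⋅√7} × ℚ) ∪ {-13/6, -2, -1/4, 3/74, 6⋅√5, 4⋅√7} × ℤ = {-13/6, -2, -1/4, 3/74, 6⋅√5, 4⋅√7} × ℤ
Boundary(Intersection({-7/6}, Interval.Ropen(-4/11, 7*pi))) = EmptySet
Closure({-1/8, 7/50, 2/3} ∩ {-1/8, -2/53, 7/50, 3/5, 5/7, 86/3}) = {-1/8, 7/50}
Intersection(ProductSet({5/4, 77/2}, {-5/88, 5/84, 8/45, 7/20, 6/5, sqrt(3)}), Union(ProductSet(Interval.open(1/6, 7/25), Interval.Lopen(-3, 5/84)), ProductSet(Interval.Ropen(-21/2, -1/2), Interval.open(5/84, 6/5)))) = EmptySet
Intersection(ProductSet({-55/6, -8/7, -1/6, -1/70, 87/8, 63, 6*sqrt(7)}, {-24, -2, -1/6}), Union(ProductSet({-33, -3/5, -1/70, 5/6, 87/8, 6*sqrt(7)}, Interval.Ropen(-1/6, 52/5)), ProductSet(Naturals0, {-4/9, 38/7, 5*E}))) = ProductSet({-1/70, 87/8, 6*sqrt(7)}, {-1/6})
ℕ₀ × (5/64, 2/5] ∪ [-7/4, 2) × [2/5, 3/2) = (ℕ₀ × (5/64, 2/5]) ∪ ([-7/4, 2) × [2/5, 3/2))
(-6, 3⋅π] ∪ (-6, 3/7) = (-6, 3⋅π]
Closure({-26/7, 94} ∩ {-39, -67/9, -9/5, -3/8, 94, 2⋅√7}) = {94}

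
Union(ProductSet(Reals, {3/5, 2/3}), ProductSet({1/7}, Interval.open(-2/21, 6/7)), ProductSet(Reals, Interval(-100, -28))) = Union(ProductSet({1/7}, Interval.open(-2/21, 6/7)), ProductSet(Reals, Union({3/5, 2/3}, Interval(-100, -28))))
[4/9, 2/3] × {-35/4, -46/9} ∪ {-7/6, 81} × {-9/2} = ({-7/6, 81} × {-9/2}) ∪ ([4/9, 2/3] × {-35/4, -46/9})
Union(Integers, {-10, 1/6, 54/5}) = Union({1/6, 54/5}, Integers)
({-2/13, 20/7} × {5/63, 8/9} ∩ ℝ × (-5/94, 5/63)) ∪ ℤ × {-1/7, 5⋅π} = ℤ × {-1/7, 5⋅π}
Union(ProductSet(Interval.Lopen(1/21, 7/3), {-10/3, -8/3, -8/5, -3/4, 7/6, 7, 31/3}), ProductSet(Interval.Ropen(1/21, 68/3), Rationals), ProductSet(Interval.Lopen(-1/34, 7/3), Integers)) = Union(ProductSet(Interval.Lopen(-1/34, 7/3), Integers), ProductSet(Interval.Ropen(1/21, 68/3), Rationals))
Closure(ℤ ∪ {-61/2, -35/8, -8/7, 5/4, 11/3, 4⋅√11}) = ℤ ∪ {-61/2, -35/8, -8/7, 5/4, 11/3, 4⋅√11}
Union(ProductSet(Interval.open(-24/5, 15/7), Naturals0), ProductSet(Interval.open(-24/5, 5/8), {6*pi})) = Union(ProductSet(Interval.open(-24/5, 5/8), {6*pi}), ProductSet(Interval.open(-24/5, 15/7), Naturals0))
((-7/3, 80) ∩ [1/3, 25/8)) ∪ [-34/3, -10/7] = [-34/3, -10/7] ∪ [1/3, 25/8)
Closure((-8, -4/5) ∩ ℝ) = [-8, -4/5]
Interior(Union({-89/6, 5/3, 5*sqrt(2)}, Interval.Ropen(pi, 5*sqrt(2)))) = Interval.open(pi, 5*sqrt(2))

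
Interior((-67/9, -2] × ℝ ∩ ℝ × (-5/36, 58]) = (-67/9, -2) × (-5/36, 58)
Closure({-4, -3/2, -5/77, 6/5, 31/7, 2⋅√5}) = {-4, -3/2, -5/77, 6/5, 31/7, 2⋅√5}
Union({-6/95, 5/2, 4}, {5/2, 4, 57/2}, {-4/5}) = {-4/5, -6/95, 5/2, 4, 57/2}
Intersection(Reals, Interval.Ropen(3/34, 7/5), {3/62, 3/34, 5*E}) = {3/34}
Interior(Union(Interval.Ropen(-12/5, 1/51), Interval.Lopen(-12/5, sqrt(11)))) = Interval.open(-12/5, sqrt(11))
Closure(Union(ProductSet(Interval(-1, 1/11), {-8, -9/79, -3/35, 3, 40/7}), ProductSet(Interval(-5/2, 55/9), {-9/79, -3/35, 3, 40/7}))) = Union(ProductSet(Interval(-5/2, 55/9), {-9/79, -3/35, 3, 40/7}), ProductSet(Interval(-1, 1/11), {-8, -9/79, -3/35, 3, 40/7}))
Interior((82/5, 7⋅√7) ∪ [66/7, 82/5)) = (66/7, 82/5) ∪ (82/5, 7⋅√7)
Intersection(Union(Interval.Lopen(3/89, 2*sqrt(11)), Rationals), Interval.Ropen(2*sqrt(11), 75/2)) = Union({2*sqrt(11)}, Intersection(Interval.Ropen(2*sqrt(11), 75/2), Rationals))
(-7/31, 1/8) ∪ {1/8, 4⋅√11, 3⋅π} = (-7/31, 1/8] ∪ {4⋅√11, 3⋅π}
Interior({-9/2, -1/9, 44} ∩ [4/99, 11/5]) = ∅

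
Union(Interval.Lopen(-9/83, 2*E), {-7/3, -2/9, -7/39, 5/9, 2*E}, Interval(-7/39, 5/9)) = Union({-7/3, -2/9}, Interval(-7/39, 2*E))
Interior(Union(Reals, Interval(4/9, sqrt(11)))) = Interval(-oo, oo)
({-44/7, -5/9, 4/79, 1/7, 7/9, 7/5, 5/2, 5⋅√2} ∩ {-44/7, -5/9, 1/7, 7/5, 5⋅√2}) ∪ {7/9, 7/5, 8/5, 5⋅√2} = {-44/7, -5/9, 1/7, 7/9, 7/5, 8/5, 5⋅√2}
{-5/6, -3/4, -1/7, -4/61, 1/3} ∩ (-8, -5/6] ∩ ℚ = {-5/6}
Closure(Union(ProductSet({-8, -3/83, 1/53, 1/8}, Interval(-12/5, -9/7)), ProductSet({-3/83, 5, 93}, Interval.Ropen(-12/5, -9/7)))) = ProductSet({-8, -3/83, 1/53, 1/8, 5, 93}, Interval(-12/5, -9/7))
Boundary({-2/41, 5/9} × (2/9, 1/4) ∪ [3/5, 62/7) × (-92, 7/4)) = ({-2/41, 5/9} × [2/9, 1/4]) ∪ ({3/5, 62/7} × [-92, 7/4]) ∪ ([3/5, 62/7] × {-92, 7/4})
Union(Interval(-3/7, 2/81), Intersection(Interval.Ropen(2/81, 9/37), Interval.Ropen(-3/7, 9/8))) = Interval.Ropen(-3/7, 9/37)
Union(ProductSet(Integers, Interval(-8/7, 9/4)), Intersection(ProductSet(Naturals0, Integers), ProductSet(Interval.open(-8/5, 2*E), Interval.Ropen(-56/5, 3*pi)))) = Union(ProductSet(Integers, Interval(-8/7, 9/4)), ProductSet(Range(0, 6, 1), Range(-11, 10, 1)))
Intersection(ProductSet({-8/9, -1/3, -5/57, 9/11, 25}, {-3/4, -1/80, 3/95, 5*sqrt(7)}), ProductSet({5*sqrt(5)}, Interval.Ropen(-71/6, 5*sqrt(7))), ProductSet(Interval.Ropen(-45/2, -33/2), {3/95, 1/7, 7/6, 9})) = EmptySet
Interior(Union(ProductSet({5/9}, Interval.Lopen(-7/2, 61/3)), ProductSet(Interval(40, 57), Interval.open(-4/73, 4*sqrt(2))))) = ProductSet(Interval.open(40, 57), Interval.open(-4/73, 4*sqrt(2)))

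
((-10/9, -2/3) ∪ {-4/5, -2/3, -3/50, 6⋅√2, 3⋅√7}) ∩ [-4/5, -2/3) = [-4/5, -2/3)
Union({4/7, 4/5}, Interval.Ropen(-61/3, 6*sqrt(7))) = Interval.Ropen(-61/3, 6*sqrt(7))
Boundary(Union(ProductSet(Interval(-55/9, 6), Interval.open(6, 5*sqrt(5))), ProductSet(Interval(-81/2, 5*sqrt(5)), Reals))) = ProductSet({-81/2, 5*sqrt(5)}, Reals)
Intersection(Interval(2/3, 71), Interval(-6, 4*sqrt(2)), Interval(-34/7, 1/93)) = EmptySet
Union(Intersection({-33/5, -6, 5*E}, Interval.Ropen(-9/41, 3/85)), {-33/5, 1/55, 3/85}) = {-33/5, 1/55, 3/85}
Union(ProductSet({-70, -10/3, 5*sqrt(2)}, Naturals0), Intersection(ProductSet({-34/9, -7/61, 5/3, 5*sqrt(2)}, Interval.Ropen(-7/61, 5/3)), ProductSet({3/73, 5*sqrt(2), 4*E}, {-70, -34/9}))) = ProductSet({-70, -10/3, 5*sqrt(2)}, Naturals0)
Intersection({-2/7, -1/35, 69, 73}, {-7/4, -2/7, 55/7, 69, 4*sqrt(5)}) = {-2/7, 69}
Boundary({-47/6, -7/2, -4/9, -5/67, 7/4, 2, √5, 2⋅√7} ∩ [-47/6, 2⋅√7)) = {-47/6, -7/2, -4/9, -5/67, 7/4, 2, √5}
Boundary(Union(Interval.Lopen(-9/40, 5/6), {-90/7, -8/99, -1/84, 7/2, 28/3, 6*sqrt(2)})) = {-90/7, -9/40, 5/6, 7/2, 28/3, 6*sqrt(2)}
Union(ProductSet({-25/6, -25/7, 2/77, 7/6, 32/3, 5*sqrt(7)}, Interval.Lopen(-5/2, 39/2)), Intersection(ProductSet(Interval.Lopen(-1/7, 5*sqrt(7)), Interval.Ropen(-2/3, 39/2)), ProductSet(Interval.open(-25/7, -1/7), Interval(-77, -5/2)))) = ProductSet({-25/6, -25/7, 2/77, 7/6, 32/3, 5*sqrt(7)}, Interval.Lopen(-5/2, 39/2))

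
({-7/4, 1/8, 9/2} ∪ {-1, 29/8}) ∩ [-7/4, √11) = {-7/4, -1, 1/8}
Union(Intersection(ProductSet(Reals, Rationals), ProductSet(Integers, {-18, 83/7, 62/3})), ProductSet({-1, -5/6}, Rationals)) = Union(ProductSet({-1, -5/6}, Rationals), ProductSet(Integers, {-18, 83/7, 62/3}))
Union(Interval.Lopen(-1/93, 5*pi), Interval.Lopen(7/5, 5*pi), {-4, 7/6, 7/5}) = Union({-4}, Interval.Lopen(-1/93, 5*pi))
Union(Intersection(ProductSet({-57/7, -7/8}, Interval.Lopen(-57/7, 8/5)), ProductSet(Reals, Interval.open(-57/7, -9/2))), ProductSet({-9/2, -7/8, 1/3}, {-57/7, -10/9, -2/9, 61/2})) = Union(ProductSet({-57/7, -7/8}, Interval.open(-57/7, -9/2)), ProductSet({-9/2, -7/8, 1/3}, {-57/7, -10/9, -2/9, 61/2}))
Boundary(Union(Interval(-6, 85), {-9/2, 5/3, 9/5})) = {-6, 85}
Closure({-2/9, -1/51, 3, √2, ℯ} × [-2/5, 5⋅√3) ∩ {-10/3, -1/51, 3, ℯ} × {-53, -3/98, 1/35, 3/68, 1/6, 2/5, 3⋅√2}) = {-1/51, 3, ℯ} × {-3/98, 1/35, 3/68, 1/6, 2/5, 3⋅√2}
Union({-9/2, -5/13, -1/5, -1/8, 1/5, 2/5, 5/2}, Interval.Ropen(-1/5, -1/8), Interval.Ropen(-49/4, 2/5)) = Union({5/2}, Interval(-49/4, 2/5))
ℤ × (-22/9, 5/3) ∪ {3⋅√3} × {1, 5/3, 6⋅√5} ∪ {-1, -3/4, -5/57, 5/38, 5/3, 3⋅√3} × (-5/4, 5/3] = (ℤ × (-22/9, 5/3)) ∪ ({3⋅√3} × {1, 5/3, 6⋅√5}) ∪ ({-1, -3/4, -5/57, 5/38, 5/3, 3⋅√3} × (-5/4, 5/3])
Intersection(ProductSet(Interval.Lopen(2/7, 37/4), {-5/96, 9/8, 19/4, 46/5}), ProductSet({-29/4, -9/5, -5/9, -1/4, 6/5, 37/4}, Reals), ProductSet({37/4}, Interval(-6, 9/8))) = ProductSet({37/4}, {-5/96, 9/8})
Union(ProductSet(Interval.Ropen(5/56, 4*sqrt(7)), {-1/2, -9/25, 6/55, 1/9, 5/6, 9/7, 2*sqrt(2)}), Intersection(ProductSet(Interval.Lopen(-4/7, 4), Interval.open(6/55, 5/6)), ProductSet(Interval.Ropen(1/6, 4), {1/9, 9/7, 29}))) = ProductSet(Interval.Ropen(5/56, 4*sqrt(7)), {-1/2, -9/25, 6/55, 1/9, 5/6, 9/7, 2*sqrt(2)})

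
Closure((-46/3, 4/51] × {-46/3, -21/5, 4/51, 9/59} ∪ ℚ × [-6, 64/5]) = (ℝ × [-6, 64/5]) ∪ ([-46/3, 4/51] × {-46/3, -21/5, 4/51, 9/59})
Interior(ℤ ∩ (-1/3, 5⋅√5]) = ∅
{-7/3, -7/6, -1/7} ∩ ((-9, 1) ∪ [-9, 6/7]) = {-7/3, -7/6, -1/7}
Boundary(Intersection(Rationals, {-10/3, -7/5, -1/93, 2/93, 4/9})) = {-10/3, -7/5, -1/93, 2/93, 4/9}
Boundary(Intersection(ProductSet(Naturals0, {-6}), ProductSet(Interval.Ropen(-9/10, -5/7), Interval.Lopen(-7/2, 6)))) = EmptySet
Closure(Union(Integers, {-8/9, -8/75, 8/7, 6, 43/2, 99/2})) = Union({-8/9, -8/75, 8/7, 43/2, 99/2}, Integers)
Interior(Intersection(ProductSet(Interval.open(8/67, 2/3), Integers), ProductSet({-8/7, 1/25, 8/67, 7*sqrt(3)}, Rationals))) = EmptySet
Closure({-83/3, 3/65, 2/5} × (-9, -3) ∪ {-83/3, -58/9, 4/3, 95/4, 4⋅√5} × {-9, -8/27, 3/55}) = ({-83/3, 3/65, 2/5} × [-9, -3]) ∪ ({-83/3, -58/9, 4/3, 95/4, 4⋅√5} × {-9, -8/27, 3/55})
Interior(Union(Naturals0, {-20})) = EmptySet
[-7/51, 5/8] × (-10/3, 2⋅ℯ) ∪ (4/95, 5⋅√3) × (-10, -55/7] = ([-7/51, 5/8] × (-10/3, 2⋅ℯ)) ∪ ((4/95, 5⋅√3) × (-10, -55/7])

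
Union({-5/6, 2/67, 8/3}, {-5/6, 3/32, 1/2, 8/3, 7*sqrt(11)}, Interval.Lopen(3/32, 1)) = Union({-5/6, 2/67, 8/3, 7*sqrt(11)}, Interval(3/32, 1))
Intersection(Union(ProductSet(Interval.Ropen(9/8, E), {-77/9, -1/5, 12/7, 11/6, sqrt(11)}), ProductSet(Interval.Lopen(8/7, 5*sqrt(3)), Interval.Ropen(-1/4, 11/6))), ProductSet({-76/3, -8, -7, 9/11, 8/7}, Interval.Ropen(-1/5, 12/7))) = ProductSet({8/7}, {-1/5})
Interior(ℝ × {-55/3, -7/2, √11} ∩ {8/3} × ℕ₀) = ∅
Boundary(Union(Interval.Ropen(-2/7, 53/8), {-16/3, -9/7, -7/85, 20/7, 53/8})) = {-16/3, -9/7, -2/7, 53/8}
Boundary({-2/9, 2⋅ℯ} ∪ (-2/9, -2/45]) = {-2/9, -2/45, 2⋅ℯ}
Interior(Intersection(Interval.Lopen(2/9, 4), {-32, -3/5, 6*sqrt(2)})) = EmptySet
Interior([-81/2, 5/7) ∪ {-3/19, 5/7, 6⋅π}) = (-81/2, 5/7)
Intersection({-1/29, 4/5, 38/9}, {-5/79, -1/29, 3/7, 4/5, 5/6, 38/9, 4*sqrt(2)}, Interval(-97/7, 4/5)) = {-1/29, 4/5}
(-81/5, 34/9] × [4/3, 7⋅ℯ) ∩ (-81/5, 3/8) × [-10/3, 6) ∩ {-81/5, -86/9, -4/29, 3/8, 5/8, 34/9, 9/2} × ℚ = {-86/9, -4/29} × (ℚ ∩ [4/3, 6))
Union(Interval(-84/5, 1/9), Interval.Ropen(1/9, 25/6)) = Interval.Ropen(-84/5, 25/6)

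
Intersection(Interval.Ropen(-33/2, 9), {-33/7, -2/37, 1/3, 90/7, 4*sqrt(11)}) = {-33/7, -2/37, 1/3}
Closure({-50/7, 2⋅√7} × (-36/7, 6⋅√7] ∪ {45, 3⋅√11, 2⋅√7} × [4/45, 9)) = ({-50/7, 2⋅√7} × [-36/7, 6⋅√7]) ∪ ({45, 3⋅√11, 2⋅√7} × [4/45, 9])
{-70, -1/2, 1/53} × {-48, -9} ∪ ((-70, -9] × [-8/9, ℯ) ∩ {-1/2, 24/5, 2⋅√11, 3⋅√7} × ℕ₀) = {-70, -1/2, 1/53} × {-48, -9}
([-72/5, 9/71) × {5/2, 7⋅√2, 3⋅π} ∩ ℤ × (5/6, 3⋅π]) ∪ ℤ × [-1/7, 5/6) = (ℤ × [-1/7, 5/6)) ∪ ({-14, -13, …, 0} × {5/2, 3⋅π})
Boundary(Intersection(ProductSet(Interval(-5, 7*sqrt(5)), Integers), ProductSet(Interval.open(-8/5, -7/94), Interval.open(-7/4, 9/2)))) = ProductSet(Interval(-8/5, -7/94), Range(-1, 5, 1))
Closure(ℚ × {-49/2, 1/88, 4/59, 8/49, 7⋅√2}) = ℝ × {-49/2, 1/88, 4/59, 8/49, 7⋅√2}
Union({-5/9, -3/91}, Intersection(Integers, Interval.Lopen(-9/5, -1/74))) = Union({-5/9, -3/91}, Range(-1, 0, 1))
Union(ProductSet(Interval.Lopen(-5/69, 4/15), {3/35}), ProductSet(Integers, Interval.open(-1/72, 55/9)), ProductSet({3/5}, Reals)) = Union(ProductSet({3/5}, Reals), ProductSet(Integers, Interval.open(-1/72, 55/9)), ProductSet(Interval.Lopen(-5/69, 4/15), {3/35}))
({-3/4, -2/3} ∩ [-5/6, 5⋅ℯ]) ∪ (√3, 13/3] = {-3/4, -2/3} ∪ (√3, 13/3]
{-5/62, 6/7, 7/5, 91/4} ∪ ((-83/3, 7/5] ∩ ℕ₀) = {-5/62, 6/7, 7/5, 91/4} ∪ {0, 1}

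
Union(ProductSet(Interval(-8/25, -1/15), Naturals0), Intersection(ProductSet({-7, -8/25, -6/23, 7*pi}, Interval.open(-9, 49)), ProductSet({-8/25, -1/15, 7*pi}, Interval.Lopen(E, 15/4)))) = Union(ProductSet({-8/25, 7*pi}, Interval.Lopen(E, 15/4)), ProductSet(Interval(-8/25, -1/15), Naturals0))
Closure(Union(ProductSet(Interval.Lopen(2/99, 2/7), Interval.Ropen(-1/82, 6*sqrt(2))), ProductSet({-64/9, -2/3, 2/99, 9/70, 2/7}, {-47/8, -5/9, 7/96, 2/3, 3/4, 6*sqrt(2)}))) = Union(ProductSet({2/99, 2/7}, Interval(-1/82, 6*sqrt(2))), ProductSet({-64/9, -2/3, 2/99, 9/70, 2/7}, {-47/8, -5/9, 7/96, 2/3, 3/4, 6*sqrt(2)}), ProductSet(Interval(2/99, 2/7), {-1/82, 6*sqrt(2)}), ProductSet(Interval.Lopen(2/99, 2/7), Interval.Ropen(-1/82, 6*sqrt(2))))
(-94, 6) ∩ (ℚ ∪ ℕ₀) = ℚ ∩ (-94, 6)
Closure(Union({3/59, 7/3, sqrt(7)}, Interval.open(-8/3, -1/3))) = Union({3/59, 7/3, sqrt(7)}, Interval(-8/3, -1/3))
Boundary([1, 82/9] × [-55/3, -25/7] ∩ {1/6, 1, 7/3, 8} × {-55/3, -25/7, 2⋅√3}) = {1, 7/3, 8} × {-55/3, -25/7}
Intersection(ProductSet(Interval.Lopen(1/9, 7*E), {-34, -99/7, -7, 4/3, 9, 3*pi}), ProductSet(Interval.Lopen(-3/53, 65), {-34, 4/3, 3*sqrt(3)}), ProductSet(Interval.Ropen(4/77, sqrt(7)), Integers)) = ProductSet(Interval.open(1/9, sqrt(7)), {-34})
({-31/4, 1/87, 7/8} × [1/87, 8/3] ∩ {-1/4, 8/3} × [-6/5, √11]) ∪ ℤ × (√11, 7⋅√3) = ℤ × (√11, 7⋅√3)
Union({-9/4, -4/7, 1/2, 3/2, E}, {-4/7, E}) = {-9/4, -4/7, 1/2, 3/2, E}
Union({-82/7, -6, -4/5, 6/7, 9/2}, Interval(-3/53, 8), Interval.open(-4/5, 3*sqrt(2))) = Union({-82/7, -6}, Interval(-4/5, 8))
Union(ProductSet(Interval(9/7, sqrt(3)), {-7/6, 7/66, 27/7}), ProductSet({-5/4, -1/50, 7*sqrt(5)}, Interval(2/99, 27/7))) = Union(ProductSet({-5/4, -1/50, 7*sqrt(5)}, Interval(2/99, 27/7)), ProductSet(Interval(9/7, sqrt(3)), {-7/6, 7/66, 27/7}))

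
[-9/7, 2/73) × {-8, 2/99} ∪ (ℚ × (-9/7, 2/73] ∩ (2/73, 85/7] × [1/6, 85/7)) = [-9/7, 2/73) × {-8, 2/99}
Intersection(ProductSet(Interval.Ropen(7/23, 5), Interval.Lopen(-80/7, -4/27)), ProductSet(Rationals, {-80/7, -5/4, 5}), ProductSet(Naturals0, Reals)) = ProductSet(Range(1, 5, 1), {-5/4})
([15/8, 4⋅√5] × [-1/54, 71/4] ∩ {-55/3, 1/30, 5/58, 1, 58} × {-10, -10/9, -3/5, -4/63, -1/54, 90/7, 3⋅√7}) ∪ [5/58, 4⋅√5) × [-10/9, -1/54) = [5/58, 4⋅√5) × [-10/9, -1/54)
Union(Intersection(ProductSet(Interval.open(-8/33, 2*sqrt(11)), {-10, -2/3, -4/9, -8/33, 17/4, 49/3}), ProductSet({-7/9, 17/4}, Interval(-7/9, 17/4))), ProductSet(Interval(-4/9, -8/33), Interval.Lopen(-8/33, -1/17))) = Union(ProductSet({17/4}, {-2/3, -4/9, -8/33, 17/4}), ProductSet(Interval(-4/9, -8/33), Interval.Lopen(-8/33, -1/17)))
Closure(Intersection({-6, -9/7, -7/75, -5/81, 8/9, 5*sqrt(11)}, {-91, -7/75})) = {-7/75}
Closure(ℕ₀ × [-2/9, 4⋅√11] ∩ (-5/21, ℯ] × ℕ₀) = {0, 1, 2} × {0, 1, …, 13}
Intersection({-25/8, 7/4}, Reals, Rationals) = {-25/8, 7/4}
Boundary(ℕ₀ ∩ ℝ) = ℕ₀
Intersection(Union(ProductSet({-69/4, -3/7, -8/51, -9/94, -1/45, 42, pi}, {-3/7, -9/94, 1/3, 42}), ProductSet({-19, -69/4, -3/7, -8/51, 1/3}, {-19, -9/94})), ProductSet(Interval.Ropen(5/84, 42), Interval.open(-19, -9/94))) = ProductSet({pi}, {-3/7})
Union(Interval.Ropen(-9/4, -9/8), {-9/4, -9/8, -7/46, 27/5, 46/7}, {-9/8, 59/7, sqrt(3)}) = Union({-7/46, 27/5, 46/7, 59/7, sqrt(3)}, Interval(-9/4, -9/8))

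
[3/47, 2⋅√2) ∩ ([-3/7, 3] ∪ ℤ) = [3/47, 2⋅√2) ∪ {1, 2}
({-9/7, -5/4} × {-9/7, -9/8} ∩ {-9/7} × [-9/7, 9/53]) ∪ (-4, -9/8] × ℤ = ({-9/7} × {-9/7, -9/8}) ∪ ((-4, -9/8] × ℤ)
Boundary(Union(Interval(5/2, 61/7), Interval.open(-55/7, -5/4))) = {-55/7, -5/4, 5/2, 61/7}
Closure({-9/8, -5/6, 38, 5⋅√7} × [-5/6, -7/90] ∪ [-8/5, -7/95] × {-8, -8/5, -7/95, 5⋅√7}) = ({-9/8, -5/6, 38, 5⋅√7} × [-5/6, -7/90]) ∪ ([-8/5, -7/95] × {-8, -8/5, -7/95, 5⋅√7})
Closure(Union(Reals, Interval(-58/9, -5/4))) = Interval(-oo, oo)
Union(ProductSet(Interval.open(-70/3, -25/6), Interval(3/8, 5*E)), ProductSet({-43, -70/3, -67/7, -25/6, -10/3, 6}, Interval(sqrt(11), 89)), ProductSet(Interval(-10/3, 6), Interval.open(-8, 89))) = Union(ProductSet({-43, -70/3, -67/7, -25/6, -10/3, 6}, Interval(sqrt(11), 89)), ProductSet(Interval.open(-70/3, -25/6), Interval(3/8, 5*E)), ProductSet(Interval(-10/3, 6), Interval.open(-8, 89)))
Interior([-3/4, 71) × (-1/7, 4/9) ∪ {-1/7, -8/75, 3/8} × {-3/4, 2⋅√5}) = (-3/4, 71) × (-1/7, 4/9)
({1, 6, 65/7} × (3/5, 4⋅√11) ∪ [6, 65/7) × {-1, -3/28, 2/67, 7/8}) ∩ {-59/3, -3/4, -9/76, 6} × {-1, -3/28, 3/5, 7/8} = {6} × {-1, -3/28, 7/8}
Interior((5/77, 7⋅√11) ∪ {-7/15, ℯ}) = (5/77, 7⋅√11)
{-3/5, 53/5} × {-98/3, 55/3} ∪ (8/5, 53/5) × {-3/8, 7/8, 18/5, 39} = ({-3/5, 53/5} × {-98/3, 55/3}) ∪ ((8/5, 53/5) × {-3/8, 7/8, 18/5, 39})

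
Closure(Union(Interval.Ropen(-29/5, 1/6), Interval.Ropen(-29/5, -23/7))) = Interval(-29/5, 1/6)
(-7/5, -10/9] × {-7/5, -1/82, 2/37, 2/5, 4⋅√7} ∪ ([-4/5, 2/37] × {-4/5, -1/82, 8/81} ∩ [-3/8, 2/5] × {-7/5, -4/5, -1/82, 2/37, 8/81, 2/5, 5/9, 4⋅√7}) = ([-3/8, 2/37] × {-4/5, -1/82, 8/81}) ∪ ((-7/5, -10/9] × {-7/5, -1/82, 2/37, 2/5, 4⋅√7})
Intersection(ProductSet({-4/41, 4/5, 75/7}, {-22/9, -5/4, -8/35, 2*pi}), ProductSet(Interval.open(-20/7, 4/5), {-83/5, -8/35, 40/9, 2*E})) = ProductSet({-4/41}, {-8/35})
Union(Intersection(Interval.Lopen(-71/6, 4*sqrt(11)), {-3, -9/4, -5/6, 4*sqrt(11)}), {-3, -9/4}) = {-3, -9/4, -5/6, 4*sqrt(11)}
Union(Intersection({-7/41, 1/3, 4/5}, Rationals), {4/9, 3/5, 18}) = {-7/41, 1/3, 4/9, 3/5, 4/5, 18}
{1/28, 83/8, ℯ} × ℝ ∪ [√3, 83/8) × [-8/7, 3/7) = ({1/28, 83/8, ℯ} × ℝ) ∪ ([√3, 83/8) × [-8/7, 3/7))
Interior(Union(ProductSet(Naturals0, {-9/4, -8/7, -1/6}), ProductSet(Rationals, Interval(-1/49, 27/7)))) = EmptySet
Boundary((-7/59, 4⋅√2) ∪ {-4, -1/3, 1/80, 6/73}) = {-4, -1/3, -7/59, 4⋅√2}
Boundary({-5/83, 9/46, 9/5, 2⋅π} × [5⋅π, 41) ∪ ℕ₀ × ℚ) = (ℕ₀ × ℝ) ∪ ({-5/83, 9/46, 9/5, 2⋅π} × [5⋅π, 41])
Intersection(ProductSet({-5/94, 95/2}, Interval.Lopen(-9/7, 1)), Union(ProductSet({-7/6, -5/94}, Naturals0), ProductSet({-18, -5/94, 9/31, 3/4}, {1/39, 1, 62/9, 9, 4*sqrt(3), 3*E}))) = ProductSet({-5/94}, Union({1/39}, Range(0, 2, 1)))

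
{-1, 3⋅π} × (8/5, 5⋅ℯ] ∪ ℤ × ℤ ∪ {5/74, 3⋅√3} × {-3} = (ℤ × ℤ) ∪ ({5/74, 3⋅√3} × {-3}) ∪ ({-1, 3⋅π} × (8/5, 5⋅ℯ])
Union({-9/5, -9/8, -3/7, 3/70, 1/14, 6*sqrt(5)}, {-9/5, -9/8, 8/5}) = {-9/5, -9/8, -3/7, 3/70, 1/14, 8/5, 6*sqrt(5)}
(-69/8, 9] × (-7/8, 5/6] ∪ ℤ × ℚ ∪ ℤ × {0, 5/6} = (ℤ × ℚ) ∪ ((-69/8, 9] × (-7/8, 5/6])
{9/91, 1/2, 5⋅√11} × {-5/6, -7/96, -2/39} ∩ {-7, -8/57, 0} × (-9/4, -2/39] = ∅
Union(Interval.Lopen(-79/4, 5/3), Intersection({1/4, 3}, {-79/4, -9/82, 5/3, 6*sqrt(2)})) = Interval.Lopen(-79/4, 5/3)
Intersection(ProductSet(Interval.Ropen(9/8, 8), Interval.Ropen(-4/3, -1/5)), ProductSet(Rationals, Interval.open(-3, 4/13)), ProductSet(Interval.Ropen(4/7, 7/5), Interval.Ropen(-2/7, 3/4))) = ProductSet(Intersection(Interval.Ropen(9/8, 7/5), Rationals), Interval.Ropen(-2/7, -1/5))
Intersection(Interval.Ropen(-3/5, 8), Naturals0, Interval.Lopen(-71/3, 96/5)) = Range(0, 8, 1)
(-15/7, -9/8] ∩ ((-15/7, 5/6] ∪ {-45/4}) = (-15/7, -9/8]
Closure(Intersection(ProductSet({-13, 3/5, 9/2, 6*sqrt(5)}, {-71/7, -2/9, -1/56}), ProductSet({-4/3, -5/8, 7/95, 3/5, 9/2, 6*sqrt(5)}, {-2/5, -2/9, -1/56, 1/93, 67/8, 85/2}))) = ProductSet({3/5, 9/2, 6*sqrt(5)}, {-2/9, -1/56})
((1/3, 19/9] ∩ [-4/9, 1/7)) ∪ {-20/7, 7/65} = {-20/7, 7/65}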